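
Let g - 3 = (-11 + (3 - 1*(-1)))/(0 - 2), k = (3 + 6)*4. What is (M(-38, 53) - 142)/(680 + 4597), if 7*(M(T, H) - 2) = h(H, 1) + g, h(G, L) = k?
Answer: -625/24626 ≈ -0.025380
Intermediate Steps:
k = 36 (k = 9*4 = 36)
h(G, L) = 36
g = 13/2 (g = 3 + (-11 + (3 - 1*(-1)))/(0 - 2) = 3 + (-11 + (3 + 1))/(-2) = 3 + (-11 + 4)*(-1/2) = 3 - 7*(-1/2) = 3 + 7/2 = 13/2 ≈ 6.5000)
M(T, H) = 113/14 (M(T, H) = 2 + (36 + 13/2)/7 = 2 + (1/7)*(85/2) = 2 + 85/14 = 113/14)
(M(-38, 53) - 142)/(680 + 4597) = (113/14 - 142)/(680 + 4597) = -1875/14/5277 = -1875/14*1/5277 = -625/24626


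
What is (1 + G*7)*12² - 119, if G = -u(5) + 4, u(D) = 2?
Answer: 2041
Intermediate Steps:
G = 2 (G = -1*2 + 4 = -2 + 4 = 2)
(1 + G*7)*12² - 119 = (1 + 2*7)*12² - 119 = (1 + 14)*144 - 119 = 15*144 - 119 = 2160 - 119 = 2041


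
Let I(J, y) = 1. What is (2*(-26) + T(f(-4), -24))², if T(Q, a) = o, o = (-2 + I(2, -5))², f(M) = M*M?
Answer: 2601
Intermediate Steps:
f(M) = M²
o = 1 (o = (-2 + 1)² = (-1)² = 1)
T(Q, a) = 1
(2*(-26) + T(f(-4), -24))² = (2*(-26) + 1)² = (-52 + 1)² = (-51)² = 2601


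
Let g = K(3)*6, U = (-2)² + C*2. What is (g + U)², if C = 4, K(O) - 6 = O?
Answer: 4356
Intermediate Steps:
K(O) = 6 + O
U = 12 (U = (-2)² + 4*2 = 4 + 8 = 12)
g = 54 (g = (6 + 3)*6 = 9*6 = 54)
(g + U)² = (54 + 12)² = 66² = 4356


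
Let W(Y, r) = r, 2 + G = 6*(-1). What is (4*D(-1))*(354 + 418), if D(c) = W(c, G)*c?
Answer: 24704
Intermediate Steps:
G = -8 (G = -2 + 6*(-1) = -2 - 6 = -8)
D(c) = -8*c
(4*D(-1))*(354 + 418) = (4*(-8*(-1)))*(354 + 418) = (4*8)*772 = 32*772 = 24704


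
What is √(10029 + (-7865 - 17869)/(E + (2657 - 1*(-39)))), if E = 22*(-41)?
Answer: √895320218/299 ≈ 100.07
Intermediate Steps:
E = -902
√(10029 + (-7865 - 17869)/(E + (2657 - 1*(-39)))) = √(10029 + (-7865 - 17869)/(-902 + (2657 - 1*(-39)))) = √(10029 - 25734/(-902 + (2657 + 39))) = √(10029 - 25734/(-902 + 2696)) = √(10029 - 25734/1794) = √(10029 - 25734*1/1794) = √(10029 - 4289/299) = √(2994382/299) = √895320218/299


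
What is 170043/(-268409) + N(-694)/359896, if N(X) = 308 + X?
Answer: -30650700701/48299662732 ≈ -0.63459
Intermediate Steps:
170043/(-268409) + N(-694)/359896 = 170043/(-268409) + (308 - 694)/359896 = 170043*(-1/268409) - 386*1/359896 = -170043/268409 - 193/179948 = -30650700701/48299662732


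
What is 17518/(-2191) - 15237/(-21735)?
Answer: -5513801/755895 ≈ -7.2944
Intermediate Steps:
17518/(-2191) - 15237/(-21735) = 17518*(-1/2191) - 15237*(-1/21735) = -17518/2191 + 1693/2415 = -5513801/755895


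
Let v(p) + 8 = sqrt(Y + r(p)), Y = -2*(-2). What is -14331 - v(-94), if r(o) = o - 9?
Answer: -14323 - 3*I*sqrt(11) ≈ -14323.0 - 9.9499*I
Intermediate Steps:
Y = 4
r(o) = -9 + o
v(p) = -8 + sqrt(-5 + p) (v(p) = -8 + sqrt(4 + (-9 + p)) = -8 + sqrt(-5 + p))
-14331 - v(-94) = -14331 - (-8 + sqrt(-5 - 94)) = -14331 - (-8 + sqrt(-99)) = -14331 - (-8 + 3*I*sqrt(11)) = -14331 + (8 - 3*I*sqrt(11)) = -14323 - 3*I*sqrt(11)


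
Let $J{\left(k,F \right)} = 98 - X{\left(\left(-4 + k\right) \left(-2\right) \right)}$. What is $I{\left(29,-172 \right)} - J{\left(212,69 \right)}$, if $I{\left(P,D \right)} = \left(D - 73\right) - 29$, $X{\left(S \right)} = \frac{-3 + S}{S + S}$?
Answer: $- \frac{309085}{832} \approx -371.5$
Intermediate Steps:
$X{\left(S \right)} = \frac{-3 + S}{2 S}$
$I{\left(P,D \right)} = -102 + D$ ($I{\left(P,D \right)} = \left(-73 + D\right) - 29 = -102 + D$)
$J{\left(k,F \right)} = 98 - \frac{5 - 2 k}{2 \left(8 - 2 k\right)}$ ($J{\left(k,F \right)} = 98 - \frac{-3 + \left(-4 + k\right) \left(-2\right)}{2 \left(-4 + k\right) \left(-2\right)} = 98 - \frac{-3 - \left(-8 + 2 k\right)}{2 \left(8 - 2 k\right)} = 98 - \frac{5 - 2 k}{2 \left(8 - 2 k\right)}$)
$I{\left(29,-172 \right)} - J{\left(212,69 \right)} = \left(-102 - 172\right) - \frac{3 \left(-521 + 130 \cdot 212\right)}{4 \left(-4 + 212\right)} = -274 - \frac{3 \left(-521 + 27560\right)}{4 \cdot 208} = -274 - \frac{3}{4} \cdot \frac{1}{208} \cdot 27039 = -274 - \frac{81117}{832} = - \frac{309085}{832}$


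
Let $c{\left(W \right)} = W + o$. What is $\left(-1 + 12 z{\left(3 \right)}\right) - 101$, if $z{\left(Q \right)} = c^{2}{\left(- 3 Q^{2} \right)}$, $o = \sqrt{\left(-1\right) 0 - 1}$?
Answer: $8634 - 648 i \approx 8634.0 - 648.0 i$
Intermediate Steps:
$o = i$ ($o = \sqrt{0 - 1} = \sqrt{-1} = i \approx 1.0 i$)
$c{\left(W \right)} = i + W$ ($c{\left(W \right)} = W + i = i + W$)
$z{\left(Q \right)} = \left(i - 3 Q^{2}\right)^{2}$
$\left(-1 + 12 z{\left(3 \right)}\right) - 101 = \left(-1 + 12 \left(- i + 3 \cdot 3^{2}\right)^{2}\right) - 101 = \left(-1 + 12 \left(- i + 3 \cdot 9\right)^{2}\right) - 101 = \left(-1 + 12 \left(- i + 27\right)^{2}\right) - 101 = \left(-1 + 12 \left(27 - i\right)^{2}\right) - 101 = -102 + 12 \left(27 - i\right)^{2}$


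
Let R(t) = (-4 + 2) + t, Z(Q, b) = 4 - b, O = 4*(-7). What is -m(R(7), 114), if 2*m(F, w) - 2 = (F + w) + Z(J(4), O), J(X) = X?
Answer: -153/2 ≈ -76.500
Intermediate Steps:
O = -28
R(t) = -2 + t
m(F, w) = 17 + F/2 + w/2 (m(F, w) = 1 + ((F + w) + (4 - 1*(-28)))/2 = 1 + ((F + w) + (4 + 28))/2 = 1 + ((F + w) + 32)/2 = 1 + (32 + F + w)/2 = 1 + (16 + F/2 + w/2) = 17 + F/2 + w/2)
-m(R(7), 114) = -(17 + (-2 + 7)/2 + (½)*114) = -(17 + (½)*5 + 57) = -(17 + 5/2 + 57) = -1*153/2 = -153/2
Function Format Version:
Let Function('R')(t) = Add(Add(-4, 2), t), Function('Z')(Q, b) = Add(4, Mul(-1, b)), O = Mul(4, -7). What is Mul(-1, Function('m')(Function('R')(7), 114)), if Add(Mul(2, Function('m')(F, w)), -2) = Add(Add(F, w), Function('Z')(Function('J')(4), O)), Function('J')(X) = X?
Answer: Rational(-153, 2) ≈ -76.500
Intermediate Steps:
O = -28
Function('R')(t) = Add(-2, t)
Function('m')(F, w) = Add(17, Mul(Rational(1, 2), F), Mul(Rational(1, 2), w)) (Function('m')(F, w) = Add(1, Mul(Rational(1, 2), Add(Add(F, w), Add(4, Mul(-1, -28))))) = Add(1, Mul(Rational(1, 2), Add(Add(F, w), Add(4, 28)))) = Add(1, Mul(Rational(1, 2), Add(Add(F, w), 32))) = Add(1, Mul(Rational(1, 2), Add(32, F, w))) = Add(1, Add(16, Mul(Rational(1, 2), F), Mul(Rational(1, 2), w))) = Add(17, Mul(Rational(1, 2), F), Mul(Rational(1, 2), w)))
Mul(-1, Function('m')(Function('R')(7), 114)) = Mul(-1, Add(17, Mul(Rational(1, 2), Add(-2, 7)), Mul(Rational(1, 2), 114))) = Mul(-1, Add(17, Mul(Rational(1, 2), 5), 57)) = Mul(-1, Add(17, Rational(5, 2), 57)) = Mul(-1, Rational(153, 2)) = Rational(-153, 2)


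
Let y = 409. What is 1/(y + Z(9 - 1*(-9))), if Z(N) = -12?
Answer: 1/397 ≈ 0.0025189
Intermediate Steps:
1/(y + Z(9 - 1*(-9))) = 1/(409 - 12) = 1/397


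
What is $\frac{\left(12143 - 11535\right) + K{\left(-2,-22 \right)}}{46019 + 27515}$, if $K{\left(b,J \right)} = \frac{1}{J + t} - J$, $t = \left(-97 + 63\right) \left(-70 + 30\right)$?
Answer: $\frac{842941}{98388492} \approx 0.0085675$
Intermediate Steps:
$t = 1360$ ($t = \left(-34\right) \left(-40\right) = 1360$)
$K{\left(b,J \right)} = \frac{1}{1360 + J} - J$ ($K{\left(b,J \right)} = \frac{1}{J + 1360} - J = \frac{1}{1360 + J} - J$)
$\frac{\left(12143 - 11535\right) + K{\left(-2,-22 \right)}}{46019 + 27515} = \frac{\left(12143 - 11535\right) + \frac{1 - \left(-22\right)^{2} - -29920}{1360 - 22}}{46019 + 27515} = \frac{608 + \frac{1 - 484 + 29920}{1338}}{73534} = \left(608 + \frac{1 - 484 + 29920}{1338}\right) \frac{1}{73534} = \left(608 + \frac{1}{1338} \cdot 29437\right) \frac{1}{73534} = \left(608 + \frac{29437}{1338}\right) \frac{1}{73534} = \frac{842941}{1338} \cdot \frac{1}{73534} = \frac{842941}{98388492}$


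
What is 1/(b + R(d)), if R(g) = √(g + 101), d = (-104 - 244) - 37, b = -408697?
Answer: -408697/167033238093 - 2*I*√71/167033238093 ≈ -2.4468e-6 - 1.0089e-10*I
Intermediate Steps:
d = -385 (d = -348 - 37 = -385)
R(g) = √(101 + g)
1/(b + R(d)) = 1/(-408697 + √(101 - 385)) = 1/(-408697 + √(-284)) = 1/(-408697 + 2*I*√71)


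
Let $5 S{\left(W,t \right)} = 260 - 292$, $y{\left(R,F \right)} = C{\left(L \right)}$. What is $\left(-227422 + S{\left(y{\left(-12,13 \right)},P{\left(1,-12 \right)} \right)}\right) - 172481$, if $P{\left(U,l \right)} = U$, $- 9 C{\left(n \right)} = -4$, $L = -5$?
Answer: $- \frac{1999547}{5} \approx -3.9991 \cdot 10^{5}$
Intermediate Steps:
$C{\left(n \right)} = \frac{4}{9}$ ($C{\left(n \right)} = \left(- \frac{1}{9}\right) \left(-4\right) = \frac{4}{9}$)
$y{\left(R,F \right)} = \frac{4}{9}$
$S{\left(W,t \right)} = - \frac{32}{5}$ ($S{\left(W,t \right)} = \frac{260 - 292}{5} = \frac{1}{5} \left(-32\right) = - \frac{32}{5}$)
$\left(-227422 + S{\left(y{\left(-12,13 \right)},P{\left(1,-12 \right)} \right)}\right) - 172481 = \left(-227422 - \frac{32}{5}\right) - 172481 = - \frac{1137142}{5} - 172481 = - \frac{1999547}{5}$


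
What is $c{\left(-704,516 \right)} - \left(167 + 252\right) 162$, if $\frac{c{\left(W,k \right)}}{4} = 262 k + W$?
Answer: $470074$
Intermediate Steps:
$c{\left(W,k \right)} = 4 W + 1048 k$ ($c{\left(W,k \right)} = 4 \left(262 k + W\right) = 4 \left(W + 262 k\right) = 4 W + 1048 k$)
$c{\left(-704,516 \right)} - \left(167 + 252\right) 162 = \left(4 \left(-704\right) + 1048 \cdot 516\right) - \left(167 + 252\right) 162 = \left(-2816 + 540768\right) - 419 \cdot 162 = 537952 - 67878 = 470074$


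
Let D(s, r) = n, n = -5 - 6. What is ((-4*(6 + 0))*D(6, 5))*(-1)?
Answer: -264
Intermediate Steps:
n = -11
D(s, r) = -11
((-4*(6 + 0))*D(6, 5))*(-1) = (-4*(6 + 0)*(-11))*(-1) = (-4*6*(-11))*(-1) = -24*(-11)*(-1) = 264*(-1) = -264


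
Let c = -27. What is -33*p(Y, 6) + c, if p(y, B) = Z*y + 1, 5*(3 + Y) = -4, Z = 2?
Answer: 954/5 ≈ 190.80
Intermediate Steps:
Y = -19/5 (Y = -3 + (1/5)*(-4) = -3 - 4/5 = -19/5 ≈ -3.8000)
p(y, B) = 1 + 2*y (p(y, B) = 2*y + 1 = 1 + 2*y)
-33*p(Y, 6) + c = -33*(1 + 2*(-19/5)) - 27 = -33*(1 - 38/5) - 27 = -33*(-33/5) - 27 = 1089/5 - 27 = 954/5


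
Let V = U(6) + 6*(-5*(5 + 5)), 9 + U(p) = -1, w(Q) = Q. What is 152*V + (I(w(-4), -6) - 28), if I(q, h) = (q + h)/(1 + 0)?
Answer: -47158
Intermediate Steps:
U(p) = -10 (U(p) = -9 - 1 = -10)
I(q, h) = h + q (I(q, h) = (h + q)/1 = (h + q)*1 = h + q)
V = -310 (V = -10 + 6*(-5*(5 + 5)) = -10 + 6*(-5*10) = -10 + 6*(-50) = -10 - 300 = -310)
152*V + (I(w(-4), -6) - 28) = 152*(-310) + ((-6 - 4) - 28) = -47120 + (-10 - 28) = -47120 - 38 = -47158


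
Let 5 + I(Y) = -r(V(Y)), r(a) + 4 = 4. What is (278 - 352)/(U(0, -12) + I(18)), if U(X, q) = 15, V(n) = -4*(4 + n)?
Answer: -37/5 ≈ -7.4000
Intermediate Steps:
V(n) = -16 - 4*n
r(a) = 0 (r(a) = -4 + 4 = 0)
I(Y) = -5 (I(Y) = -5 - 1*0 = -5 + 0 = -5)
(278 - 352)/(U(0, -12) + I(18)) = (278 - 352)/(15 - 5) = -74/10 = -74*⅒ = -37/5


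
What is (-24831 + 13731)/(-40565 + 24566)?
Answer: 3700/5333 ≈ 0.69379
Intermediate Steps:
(-24831 + 13731)/(-40565 + 24566) = -11100/(-15999) = -11100*(-1/15999) = 3700/5333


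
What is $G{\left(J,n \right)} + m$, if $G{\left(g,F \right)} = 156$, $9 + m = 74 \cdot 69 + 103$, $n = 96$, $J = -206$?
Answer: $5356$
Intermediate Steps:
$m = 5200$ ($m = -9 + \left(74 \cdot 69 + 103\right) = -9 + \left(5106 + 103\right) = -9 + 5209 = 5200$)
$G{\left(J,n \right)} + m = 156 + 5200 = 5356$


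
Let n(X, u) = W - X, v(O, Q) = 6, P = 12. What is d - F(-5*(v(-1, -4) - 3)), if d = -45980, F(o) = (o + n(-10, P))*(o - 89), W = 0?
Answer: -46500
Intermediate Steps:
n(X, u) = -X (n(X, u) = 0 - X = -X)
F(o) = (-89 + o)*(10 + o) (F(o) = (o - 1*(-10))*(o - 89) = (o + 10)*(-89 + o) = (10 + o)*(-89 + o) = (-89 + o)*(10 + o))
d - F(-5*(v(-1, -4) - 3)) = -45980 - (-890 + (-5*(6 - 3))**2 - (-395)*(6 - 3)) = -45980 - (-890 + (-5*3)**2 - (-395)*3) = -45980 - (-890 + (-15)**2 - 79*(-15)) = -45980 - (-890 + 225 + 1185) = -45980 - 1*520 = -45980 - 520 = -46500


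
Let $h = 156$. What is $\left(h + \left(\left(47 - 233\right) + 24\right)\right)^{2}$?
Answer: $36$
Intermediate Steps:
$\left(h + \left(\left(47 - 233\right) + 24\right)\right)^{2} = \left(156 + \left(\left(47 - 233\right) + 24\right)\right)^{2} = \left(156 + \left(-186 + 24\right)\right)^{2} = \left(156 - 162\right)^{2} = \left(-6\right)^{2} = 36$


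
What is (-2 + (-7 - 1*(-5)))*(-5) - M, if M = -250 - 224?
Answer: 494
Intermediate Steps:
M = -474
(-2 + (-7 - 1*(-5)))*(-5) - M = (-2 + (-7 - 1*(-5)))*(-5) - 1*(-474) = (-2 + (-7 + 5))*(-5) + 474 = (-2 - 2)*(-5) + 474 = -4*(-5) + 474 = 20 + 474 = 494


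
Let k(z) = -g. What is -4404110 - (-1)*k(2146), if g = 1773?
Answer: -4405883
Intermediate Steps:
k(z) = -1773 (k(z) = -1*1773 = -1773)
-4404110 - (-1)*k(2146) = -4404110 - (-1)*(-1773) = -4404110 - 1*1773 = -4404110 - 1773 = -4405883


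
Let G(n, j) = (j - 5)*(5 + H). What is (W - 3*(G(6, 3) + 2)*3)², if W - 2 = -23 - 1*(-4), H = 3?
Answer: 11881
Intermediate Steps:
G(n, j) = -40 + 8*j (G(n, j) = (j - 5)*(5 + 3) = (-5 + j)*8 = -40 + 8*j)
W = -17 (W = 2 + (-23 - 1*(-4)) = 2 + (-23 + 4) = 2 - 19 = -17)
(W - 3*(G(6, 3) + 2)*3)² = (-17 - 3*((-40 + 8*3) + 2)*3)² = (-17 - 3*((-40 + 24) + 2)*3)² = (-17 - 3*(-16 + 2)*3)² = (-17 - 3*(-14)*3)² = (-17 + 42*3)² = (-17 + 126)² = 109² = 11881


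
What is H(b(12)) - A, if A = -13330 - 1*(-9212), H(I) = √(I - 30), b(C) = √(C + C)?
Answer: 4118 + √(-30 + 2*√6) ≈ 4118.0 + 5.0101*I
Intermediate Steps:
b(C) = √2*√C (b(C) = √(2*C) = √2*√C)
H(I) = √(-30 + I)
A = -4118 (A = -13330 + 9212 = -4118)
H(b(12)) - A = √(-30 + √2*√12) - 1*(-4118) = √(-30 + √2*(2*√3)) + 4118 = √(-30 + 2*√6) + 4118 = 4118 + √(-30 + 2*√6)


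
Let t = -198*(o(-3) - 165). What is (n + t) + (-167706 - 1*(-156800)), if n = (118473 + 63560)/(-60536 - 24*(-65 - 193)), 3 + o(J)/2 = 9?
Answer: 1053439439/54344 ≈ 19385.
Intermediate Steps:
o(J) = 12 (o(J) = -6 + 2*9 = -6 + 18 = 12)
n = -182033/54344 (n = 182033/(-60536 - 24*(-258)) = 182033/(-60536 + 6192) = 182033/(-54344) = 182033*(-1/54344) = -182033/54344 ≈ -3.3496)
t = 30294 (t = -198*(12 - 165) = -198*(-153) = 30294)
(n + t) + (-167706 - 1*(-156800)) = (-182033/54344 + 30294) + (-167706 - 1*(-156800)) = 1646115103/54344 + (-167706 + 156800) = 1646115103/54344 - 10906 = 1053439439/54344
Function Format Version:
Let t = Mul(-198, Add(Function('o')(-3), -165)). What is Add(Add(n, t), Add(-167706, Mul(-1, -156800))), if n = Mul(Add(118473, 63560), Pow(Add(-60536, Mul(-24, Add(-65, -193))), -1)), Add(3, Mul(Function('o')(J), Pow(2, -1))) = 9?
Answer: Rational(1053439439, 54344) ≈ 19385.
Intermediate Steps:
Function('o')(J) = 12 (Function('o')(J) = Add(-6, Mul(2, 9)) = Add(-6, 18) = 12)
n = Rational(-182033, 54344) (n = Mul(182033, Pow(Add(-60536, Mul(-24, -258)), -1)) = Mul(182033, Pow(Add(-60536, 6192), -1)) = Mul(182033, Pow(-54344, -1)) = Mul(182033, Rational(-1, 54344)) = Rational(-182033, 54344) ≈ -3.3496)
t = 30294 (t = Mul(-198, Add(12, -165)) = Mul(-198, -153) = 30294)
Add(Add(n, t), Add(-167706, Mul(-1, -156800))) = Add(Add(Rational(-182033, 54344), 30294), Add(-167706, Mul(-1, -156800))) = Add(Rational(1646115103, 54344), Add(-167706, 156800)) = Add(Rational(1646115103, 54344), -10906) = Rational(1053439439, 54344)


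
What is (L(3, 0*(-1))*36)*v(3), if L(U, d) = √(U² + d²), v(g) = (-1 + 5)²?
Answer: 1728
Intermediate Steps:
v(g) = 16 (v(g) = 4² = 16)
(L(3, 0*(-1))*36)*v(3) = (√(3² + (0*(-1))²)*36)*16 = (√(9 + 0²)*36)*16 = (√(9 + 0)*36)*16 = (√9*36)*16 = (3*36)*16 = 108*16 = 1728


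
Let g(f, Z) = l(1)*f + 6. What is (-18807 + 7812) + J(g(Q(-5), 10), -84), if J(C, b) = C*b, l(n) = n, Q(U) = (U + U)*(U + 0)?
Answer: -15699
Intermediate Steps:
Q(U) = 2*U² (Q(U) = (2*U)*U = 2*U²)
g(f, Z) = 6 + f (g(f, Z) = 1*f + 6 = f + 6 = 6 + f)
(-18807 + 7812) + J(g(Q(-5), 10), -84) = (-18807 + 7812) + (6 + 2*(-5)²)*(-84) = -10995 + (6 + 2*25)*(-84) = -10995 + (6 + 50)*(-84) = -10995 + 56*(-84) = -10995 - 4704 = -15699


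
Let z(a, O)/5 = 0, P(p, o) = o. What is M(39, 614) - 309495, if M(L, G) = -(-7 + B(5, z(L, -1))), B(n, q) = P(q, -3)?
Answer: -309485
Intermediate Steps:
z(a, O) = 0 (z(a, O) = 5*0 = 0)
B(n, q) = -3
M(L, G) = 10 (M(L, G) = -(-7 - 3) = -1*(-10) = 10)
M(39, 614) - 309495 = 10 - 309495 = -309485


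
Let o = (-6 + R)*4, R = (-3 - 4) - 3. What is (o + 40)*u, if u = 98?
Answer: -2352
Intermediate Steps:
R = -10 (R = -7 - 3 = -10)
o = -64 (o = (-6 - 10)*4 = -16*4 = -64)
(o + 40)*u = (-64 + 40)*98 = -24*98 = -2352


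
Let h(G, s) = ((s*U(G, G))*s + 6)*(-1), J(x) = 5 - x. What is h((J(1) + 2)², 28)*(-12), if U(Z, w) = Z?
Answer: 338760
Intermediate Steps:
h(G, s) = -6 - G*s² (h(G, s) = ((s*G)*s + 6)*(-1) = ((G*s)*s + 6)*(-1) = (G*s² + 6)*(-1) = (6 + G*s²)*(-1) = -6 - G*s²)
h((J(1) + 2)², 28)*(-12) = (-6 - 1*((5 - 1*1) + 2)²*28²)*(-12) = (-6 - 1*((5 - 1) + 2)²*784)*(-12) = (-6 - 1*(4 + 2)²*784)*(-12) = (-6 - 1*6²*784)*(-12) = (-6 - 1*36*784)*(-12) = (-6 - 28224)*(-12) = -28230*(-12) = 338760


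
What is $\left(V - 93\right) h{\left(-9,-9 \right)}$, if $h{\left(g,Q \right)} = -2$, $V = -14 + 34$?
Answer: $146$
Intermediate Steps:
$V = 20$
$\left(V - 93\right) h{\left(-9,-9 \right)} = \left(20 - 93\right) \left(-2\right) = \left(-73\right) \left(-2\right) = 146$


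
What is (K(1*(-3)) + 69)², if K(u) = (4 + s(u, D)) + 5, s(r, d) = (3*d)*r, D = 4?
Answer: 1764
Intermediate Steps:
s(r, d) = 3*d*r
K(u) = 9 + 12*u (K(u) = (4 + 3*4*u) + 5 = (4 + 12*u) + 5 = 9 + 12*u)
(K(1*(-3)) + 69)² = ((9 + 12*(1*(-3))) + 69)² = ((9 + 12*(-3)) + 69)² = ((9 - 36) + 69)² = (-27 + 69)² = 42² = 1764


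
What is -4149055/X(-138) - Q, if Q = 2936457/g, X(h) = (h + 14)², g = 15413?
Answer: -109100347547/236990288 ≈ -460.36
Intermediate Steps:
X(h) = (14 + h)²
Q = 2936457/15413 ≈ 190.52
-4149055/X(-138) - Q = -4149055/(14 - 138)² - 1*2936457/15413 = -4149055/((-124)²) - 2936457/15413 = -4149055/15376 - 2936457/15413 = -109100347547/236990288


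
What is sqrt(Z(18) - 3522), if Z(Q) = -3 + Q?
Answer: I*sqrt(3507) ≈ 59.22*I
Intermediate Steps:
sqrt(Z(18) - 3522) = sqrt((-3 + 18) - 3522) = sqrt(15 - 3522) = sqrt(-3507) = I*sqrt(3507)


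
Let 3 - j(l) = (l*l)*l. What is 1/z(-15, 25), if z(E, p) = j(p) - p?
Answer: -1/15647 ≈ -6.3910e-5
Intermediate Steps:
j(l) = 3 - l³ (j(l) = 3 - l*l*l = 3 - l²*l = 3 - l³)
z(E, p) = 3 - p - p³ (z(E, p) = (3 - p³) - p = 3 - p - p³)
1/z(-15, 25) = 1/(3 - 1*25 - 1*25³) = 1/(3 - 25 - 1*15625) = 1/(3 - 25 - 15625) = 1/(-15647) = -1/15647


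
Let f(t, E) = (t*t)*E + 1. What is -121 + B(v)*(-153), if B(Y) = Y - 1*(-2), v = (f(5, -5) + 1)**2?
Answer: -2315164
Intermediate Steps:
f(t, E) = 1 + E*t**2 (f(t, E) = t**2*E + 1 = E*t**2 + 1 = 1 + E*t**2)
v = 15129 (v = ((1 - 5*5**2) + 1)**2 = ((1 - 5*25) + 1)**2 = ((1 - 125) + 1)**2 = (-124 + 1)**2 = (-123)**2 = 15129)
B(Y) = 2 + Y (B(Y) = Y + 2 = 2 + Y)
-121 + B(v)*(-153) = -121 + (2 + 15129)*(-153) = -121 + 15131*(-153) = -121 - 2315043 = -2315164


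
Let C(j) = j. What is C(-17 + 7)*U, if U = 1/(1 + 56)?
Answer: -10/57 ≈ -0.17544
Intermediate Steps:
U = 1/57 ≈ 0.017544
C(-17 + 7)*U = (-17 + 7)*(1/57) = -10*1/57 = -10/57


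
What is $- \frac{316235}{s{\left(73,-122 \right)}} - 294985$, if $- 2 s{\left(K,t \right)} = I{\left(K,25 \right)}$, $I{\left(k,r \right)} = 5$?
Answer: $-168491$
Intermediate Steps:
$s{\left(K,t \right)} = - \frac{5}{2}$ ($s{\left(K,t \right)} = \left(- \frac{1}{2}\right) 5 = - \frac{5}{2}$)
$- \frac{316235}{s{\left(73,-122 \right)}} - 294985 = - \frac{316235}{- \frac{5}{2}} - 294985 = \left(-316235\right) \left(- \frac{2}{5}\right) - 294985 = 126494 - 294985 = -168491$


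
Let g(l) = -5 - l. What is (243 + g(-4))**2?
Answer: 58564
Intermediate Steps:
(243 + g(-4))**2 = (243 + (-5 - 1*(-4)))**2 = (243 + (-5 + 4))**2 = (243 - 1)**2 = 242**2 = 58564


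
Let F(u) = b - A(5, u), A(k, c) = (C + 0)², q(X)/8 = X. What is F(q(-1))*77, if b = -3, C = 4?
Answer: -1463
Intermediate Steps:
q(X) = 8*X
A(k, c) = 16 (A(k, c) = (4 + 0)² = 4² = 16)
F(u) = -19 (F(u) = -3 - 1*16 = -3 - 16 = -19)
F(q(-1))*77 = -19*77 = -1463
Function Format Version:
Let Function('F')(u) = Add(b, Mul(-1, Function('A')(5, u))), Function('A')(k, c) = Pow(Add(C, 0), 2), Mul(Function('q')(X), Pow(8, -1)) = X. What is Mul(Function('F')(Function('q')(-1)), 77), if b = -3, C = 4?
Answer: -1463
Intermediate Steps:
Function('q')(X) = Mul(8, X)
Function('A')(k, c) = 16 (Function('A')(k, c) = Pow(Add(4, 0), 2) = Pow(4, 2) = 16)
Function('F')(u) = -19 (Function('F')(u) = Add(-3, Mul(-1, 16)) = Add(-3, -16) = -19)
Mul(Function('F')(Function('q')(-1)), 77) = Mul(-19, 77) = -1463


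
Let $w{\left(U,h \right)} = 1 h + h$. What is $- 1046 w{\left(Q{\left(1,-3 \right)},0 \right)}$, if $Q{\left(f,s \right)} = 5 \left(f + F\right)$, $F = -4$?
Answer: $0$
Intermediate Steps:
$Q{\left(f,s \right)} = -20 + 5 f$ ($Q{\left(f,s \right)} = 5 \left(f - 4\right) = 5 \left(-4 + f\right) = -20 + 5 f$)
$w{\left(U,h \right)} = 2 h$ ($w{\left(U,h \right)} = h + h = 2 h$)
$- 1046 w{\left(Q{\left(1,-3 \right)},0 \right)} = - 1046 \cdot 2 \cdot 0 = \left(-1046\right) 0 = 0$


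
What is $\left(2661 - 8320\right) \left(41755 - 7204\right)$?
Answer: $-195524109$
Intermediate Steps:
$\left(2661 - 8320\right) \left(41755 - 7204\right) = \left(-5659\right) 34551 = -195524109$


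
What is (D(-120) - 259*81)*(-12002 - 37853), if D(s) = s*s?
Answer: 327996045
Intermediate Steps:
D(s) = s²
(D(-120) - 259*81)*(-12002 - 37853) = ((-120)² - 259*81)*(-12002 - 37853) = (14400 - 20979)*(-49855) = -6579*(-49855) = 327996045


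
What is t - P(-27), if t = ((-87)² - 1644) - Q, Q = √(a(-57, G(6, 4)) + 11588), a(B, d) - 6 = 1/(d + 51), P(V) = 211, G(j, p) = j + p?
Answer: 5714 - √43141335/61 ≈ 5606.3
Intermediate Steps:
a(B, d) = 6 + 1/(51 + d) (a(B, d) = 6 + 1/(d + 51) = 6 + 1/(51 + d))
Q = √43141335/61 (Q = √((307 + 6*(6 + 4))/(51 + (6 + 4)) + 11588) = √((307 + 6*10)/(51 + 10) + 11588) = √((307 + 60)/61 + 11588) = √((1/61)*367 + 11588) = √(367/61 + 11588) = √(707235/61) = √43141335/61 ≈ 107.68)
t = 5925 - √43141335/61 (t = ((-87)² - 1644) - √43141335/61 = (7569 - 1644) - √43141335/61 = 5925 - √43141335/61 ≈ 5817.3)
t - P(-27) = (5925 - √43141335/61) - 1*211 = (5925 - √43141335/61) - 211 = 5714 - √43141335/61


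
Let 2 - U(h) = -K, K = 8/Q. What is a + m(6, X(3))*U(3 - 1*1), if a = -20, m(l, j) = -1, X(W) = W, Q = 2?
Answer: -26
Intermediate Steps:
K = 4 (K = 8/2 = 8*(1/2) = 4)
U(h) = 6 (U(h) = 2 - (-1)*4 = 2 - 1*(-4) = 2 + 4 = 6)
a + m(6, X(3))*U(3 - 1*1) = -20 - 1*6 = -20 - 6 = -26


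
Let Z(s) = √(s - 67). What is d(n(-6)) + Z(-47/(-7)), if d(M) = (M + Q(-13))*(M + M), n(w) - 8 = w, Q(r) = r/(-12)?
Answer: 37/3 + I*√2954/7 ≈ 12.333 + 7.7644*I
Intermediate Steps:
Q(r) = -r/12 (Q(r) = r*(-1/12) = -r/12)
n(w) = 8 + w
Z(s) = √(-67 + s)
d(M) = 2*M*(13/12 + M) (d(M) = (M - 1/12*(-13))*(M + M) = (M + 13/12)*(2*M) = (13/12 + M)*(2*M) = 2*M*(13/12 + M))
d(n(-6)) + Z(-47/(-7)) = (8 - 6)*(13 + 12*(8 - 6))/6 + √(-67 - 47/(-7)) = (⅙)*2*(13 + 12*2) + √(-67 - 47*(-⅐)) = (⅙)*2*(13 + 24) + √(-67 + 47/7) = (⅙)*2*37 + √(-422/7) = 37/3 + I*√2954/7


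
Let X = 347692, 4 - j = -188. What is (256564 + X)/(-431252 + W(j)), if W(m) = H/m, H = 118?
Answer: -58008576/41400133 ≈ -1.4012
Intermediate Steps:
j = 192 (j = 4 - 1*(-188) = 4 + 188 = 192)
W(m) = 118/m
(256564 + X)/(-431252 + W(j)) = (256564 + 347692)/(-431252 + 118/192) = 604256/(-431252 + 118*(1/192)) = 604256/(-431252 + 59/96) = 604256/(-41400133/96) = 604256*(-96/41400133) = -58008576/41400133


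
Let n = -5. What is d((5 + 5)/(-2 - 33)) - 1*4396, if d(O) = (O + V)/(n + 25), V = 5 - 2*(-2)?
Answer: -615379/140 ≈ -4395.6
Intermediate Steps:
V = 9 (V = 5 + 4 = 9)
d(O) = 9/20 + O/20 (d(O) = (O + 9)/(-5 + 25) = (9 + O)/20 = (9 + O)*(1/20) = 9/20 + O/20)
d((5 + 5)/(-2 - 33)) - 1*4396 = (9/20 + ((5 + 5)/(-2 - 33))/20) - 1*4396 = (9/20 + (10/(-35))/20) - 4396 = (9/20 + (10*(-1/35))/20) - 4396 = (9/20 + (1/20)*(-2/7)) - 4396 = (9/20 - 1/70) - 4396 = 61/140 - 4396 = -615379/140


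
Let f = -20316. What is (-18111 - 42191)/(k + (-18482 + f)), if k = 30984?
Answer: 30151/3907 ≈ 7.7172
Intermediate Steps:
(-18111 - 42191)/(k + (-18482 + f)) = (-18111 - 42191)/(30984 + (-18482 - 20316)) = -60302/(30984 - 38798) = -60302/(-7814) = -60302*(-1/7814) = 30151/3907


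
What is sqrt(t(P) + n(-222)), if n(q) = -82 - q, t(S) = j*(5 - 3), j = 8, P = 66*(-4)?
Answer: 2*sqrt(39) ≈ 12.490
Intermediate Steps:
P = -264
t(S) = 16 (t(S) = 8*(5 - 3) = 8*2 = 16)
sqrt(t(P) + n(-222)) = sqrt(16 + (-82 - 1*(-222))) = sqrt(16 + (-82 + 222)) = sqrt(16 + 140) = sqrt(156) = 2*sqrt(39)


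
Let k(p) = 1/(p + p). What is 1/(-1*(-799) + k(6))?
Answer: 12/9589 ≈ 0.0012514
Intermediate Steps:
k(p) = 1/(2*p)
1/(-1*(-799) + k(6)) = 1/(-1*(-799) + (½)/6) = 1/(799 + (½)*(⅙)) = 1/(799 + 1/12) = 1/(9589/12) = 12/9589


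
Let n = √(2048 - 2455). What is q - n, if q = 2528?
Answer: 2528 - I*√407 ≈ 2528.0 - 20.174*I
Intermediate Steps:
n = I*√407 (n = √(-407) = I*√407 ≈ 20.174*I)
q - n = 2528 - I*√407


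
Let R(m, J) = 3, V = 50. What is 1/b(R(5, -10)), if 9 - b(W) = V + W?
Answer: -1/44 ≈ -0.022727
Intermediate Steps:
b(W) = -41 - W (b(W) = 9 - (50 + W) = 9 + (-50 - W) = -41 - W)
1/b(R(5, -10)) = 1/(-41 - 1*3) = 1/(-41 - 3) = 1/(-44) = -1/44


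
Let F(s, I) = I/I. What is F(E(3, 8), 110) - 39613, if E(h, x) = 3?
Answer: -39612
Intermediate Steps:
F(s, I) = 1
F(E(3, 8), 110) - 39613 = 1 - 39613 = -39612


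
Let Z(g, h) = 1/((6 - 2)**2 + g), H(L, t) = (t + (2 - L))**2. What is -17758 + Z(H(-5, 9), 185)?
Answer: -4830175/272 ≈ -17758.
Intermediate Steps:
H(L, t) = (2 + t - L)**2
Z(g, h) = 1/(16 + g) (Z(g, h) = 1/(4**2 + g) = 1/(16 + g))
-17758 + Z(H(-5, 9), 185) = -17758 + 1/(16 + (2 + 9 - 1*(-5))**2) = -17758 + 1/(16 + (2 + 9 + 5)**2) = -17758 + 1/(16 + 16**2) = -17758 + 1/(16 + 256) = -17758 + 1/272 = -4830175/272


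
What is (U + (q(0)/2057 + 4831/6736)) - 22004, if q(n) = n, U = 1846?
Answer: -135779457/6736 ≈ -20157.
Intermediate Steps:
(U + (q(0)/2057 + 4831/6736)) - 22004 = (1846 + (0/2057 + 4831/6736)) - 22004 = (1846 + (0*(1/2057) + 4831*(1/6736))) - 22004 = (1846 + (0 + 4831/6736)) - 22004 = (1846 + 4831/6736) - 22004 = 12439487/6736 - 22004 = -135779457/6736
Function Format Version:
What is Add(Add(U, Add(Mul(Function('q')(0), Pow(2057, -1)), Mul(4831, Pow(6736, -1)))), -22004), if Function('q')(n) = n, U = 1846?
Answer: Rational(-135779457, 6736) ≈ -20157.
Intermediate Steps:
Add(Add(U, Add(Mul(Function('q')(0), Pow(2057, -1)), Mul(4831, Pow(6736, -1)))), -22004) = Add(Add(1846, Add(Mul(0, Pow(2057, -1)), Mul(4831, Pow(6736, -1)))), -22004) = Add(Add(1846, Add(Mul(0, Rational(1, 2057)), Mul(4831, Rational(1, 6736)))), -22004) = Add(Add(1846, Add(0, Rational(4831, 6736))), -22004) = Add(Add(1846, Rational(4831, 6736)), -22004) = Add(Rational(12439487, 6736), -22004) = Rational(-135779457, 6736)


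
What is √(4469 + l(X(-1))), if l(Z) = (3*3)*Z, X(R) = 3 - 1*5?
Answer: √4451 ≈ 66.716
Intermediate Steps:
X(R) = -2 (X(R) = 3 - 5 = -2)
l(Z) = 9*Z
√(4469 + l(X(-1))) = √(4469 + 9*(-2)) = √(4469 - 18) = √4451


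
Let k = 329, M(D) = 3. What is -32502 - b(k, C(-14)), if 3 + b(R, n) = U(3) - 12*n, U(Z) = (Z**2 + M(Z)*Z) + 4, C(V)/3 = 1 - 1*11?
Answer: -32881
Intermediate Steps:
C(V) = -30 (C(V) = 3*(1 - 1*11) = 3*(1 - 11) = 3*(-10) = -30)
U(Z) = 4 + Z**2 + 3*Z (U(Z) = (Z**2 + 3*Z) + 4 = 4 + Z**2 + 3*Z)
b(R, n) = 19 - 12*n (b(R, n) = -3 + ((4 + 3**2 + 3*3) - 12*n) = -3 + ((4 + 9 + 9) - 12*n) = -3 + (22 - 12*n) = 19 - 12*n)
-32502 - b(k, C(-14)) = -32502 - (19 - 12*(-30)) = -32502 - (19 + 360) = -32502 - 1*379 = -32502 - 379 = -32881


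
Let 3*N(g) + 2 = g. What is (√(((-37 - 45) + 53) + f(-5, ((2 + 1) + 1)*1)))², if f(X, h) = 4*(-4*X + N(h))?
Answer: 161/3 ≈ 53.667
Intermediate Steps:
N(g) = -⅔ + g/3
f(X, h) = -8/3 - 16*X + 4*h/3 (f(X, h) = 4*(-4*X + (-⅔ + h/3)) = 4*(-⅔ - 4*X + h/3) = -8/3 - 16*X + 4*h/3)
(√(((-37 - 45) + 53) + f(-5, ((2 + 1) + 1)*1)))² = (√(((-37 - 45) + 53) + (-8/3 - 16*(-5) + 4*(((2 + 1) + 1)*1)/3)))² = (√((-82 + 53) + (-8/3 + 80 + 4*((3 + 1)*1)/3)))² = (√(-29 + (-8/3 + 80 + 4*(4*1)/3)))² = (√(-29 + (-8/3 + 80 + (4/3)*4)))² = (√(-29 + (-8/3 + 80 + 16/3)))² = (√(-29 + 248/3))² = (√(161/3))² = (√483/3)² = 161/3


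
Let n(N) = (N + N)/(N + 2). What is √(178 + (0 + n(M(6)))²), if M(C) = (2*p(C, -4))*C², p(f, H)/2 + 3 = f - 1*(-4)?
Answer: √46410514/505 ≈ 13.490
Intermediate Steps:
p(f, H) = 2 + 2*f (p(f, H) = -6 + 2*(f - 1*(-4)) = -6 + 2*(f + 4) = -6 + 2*(4 + f) = -6 + (8 + 2*f) = 2 + 2*f)
M(C) = C²*(4 + 4*C) (M(C) = (2*(2 + 2*C))*C² = (4 + 4*C)*C² = C²*(4 + 4*C))
n(N) = 2*N/(2 + N) (n(N) = (2*N)/(2 + N) = 2*N/(2 + N))
√(178 + (0 + n(M(6)))²) = √(178 + (0 + 2*(4*6²*(1 + 6))/(2 + 4*6²*(1 + 6)))²) = √(178 + (0 + 2*(4*36*7)/(2 + 4*36*7))²) = √(178 + (0 + 2*1008/(2 + 1008))²) = √(178 + (0 + 2*1008/1010)²) = √(178 + (0 + 2*1008*(1/1010))²) = √(178 + (0 + 1008/505)²) = √(178 + (1008/505)²) = √(178 + 1016064/255025) = √(46410514/255025) = √46410514/505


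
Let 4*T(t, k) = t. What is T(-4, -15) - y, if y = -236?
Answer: 235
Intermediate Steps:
T(t, k) = t/4
T(-4, -15) - y = (1/4)*(-4) - 1*(-236) = -1 + 236 = 235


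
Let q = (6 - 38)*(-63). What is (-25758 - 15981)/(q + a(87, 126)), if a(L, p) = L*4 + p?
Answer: -13913/830 ≈ -16.763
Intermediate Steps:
a(L, p) = p + 4*L (a(L, p) = 4*L + p = p + 4*L)
q = 2016 (q = -32*(-63) = 2016)
(-25758 - 15981)/(q + a(87, 126)) = (-25758 - 15981)/(2016 + (126 + 4*87)) = -41739/(2016 + (126 + 348)) = -41739/(2016 + 474) = -41739/2490 = -41739*1/2490 = -13913/830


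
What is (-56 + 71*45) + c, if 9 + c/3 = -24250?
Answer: -69638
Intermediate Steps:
c = -72777 (c = -27 + 3*(-24250) = -27 - 72750 = -72777)
(-56 + 71*45) + c = (-56 + 71*45) - 72777 = (-56 + 3195) - 72777 = 3139 - 72777 = -69638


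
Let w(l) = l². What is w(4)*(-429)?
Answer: -6864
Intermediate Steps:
w(4)*(-429) = 4²*(-429) = 16*(-429) = -6864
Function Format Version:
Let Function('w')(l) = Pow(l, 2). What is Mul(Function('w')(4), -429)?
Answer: -6864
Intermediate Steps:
Mul(Function('w')(4), -429) = Mul(Pow(4, 2), -429) = Mul(16, -429) = -6864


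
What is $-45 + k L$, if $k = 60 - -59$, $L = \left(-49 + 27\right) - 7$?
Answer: $-3496$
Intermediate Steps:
$L = -29$ ($L = -22 - 7 = -29$)
$k = 119$ ($k = 60 + 59 = 119$)
$-45 + k L = -45 + 119 \left(-29\right) = -45 - 3451 = -3496$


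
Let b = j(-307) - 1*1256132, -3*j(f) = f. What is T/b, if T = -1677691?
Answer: 5033073/3768089 ≈ 1.3357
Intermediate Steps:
j(f) = -f/3
b = -3768089/3 (b = -1/3*(-307) - 1*1256132 = 307/3 - 1256132 = -3768089/3 ≈ -1.2560e+6)
T/b = -1677691/(-3768089/3) = -1677691*(-3/3768089) = 5033073/3768089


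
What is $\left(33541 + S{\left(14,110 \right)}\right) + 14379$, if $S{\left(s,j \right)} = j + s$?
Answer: $48044$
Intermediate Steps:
$\left(33541 + S{\left(14,110 \right)}\right) + 14379 = \left(33541 + \left(110 + 14\right)\right) + 14379 = \left(33541 + 124\right) + 14379 = 33665 + 14379 = 48044$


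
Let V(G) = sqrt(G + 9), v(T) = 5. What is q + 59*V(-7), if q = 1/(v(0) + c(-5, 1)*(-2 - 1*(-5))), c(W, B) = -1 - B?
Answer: -1 + 59*sqrt(2) ≈ 82.439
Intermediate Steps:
V(G) = sqrt(9 + G)
q = -1 (q = 1/(5 + (-1 - 1*1)*(-2 - 1*(-5))) = 1/(5 + (-1 - 1)*(-2 + 5)) = 1/(5 - 2*3) = 1/(5 - 6) = 1/(-1) = -1)
q + 59*V(-7) = -1 + 59*sqrt(9 - 7) = -1 + 59*sqrt(2)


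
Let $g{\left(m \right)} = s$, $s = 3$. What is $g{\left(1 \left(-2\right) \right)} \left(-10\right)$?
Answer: $-30$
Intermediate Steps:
$g{\left(m \right)} = 3$
$g{\left(1 \left(-2\right) \right)} \left(-10\right) = 3 \left(-10\right) = -30$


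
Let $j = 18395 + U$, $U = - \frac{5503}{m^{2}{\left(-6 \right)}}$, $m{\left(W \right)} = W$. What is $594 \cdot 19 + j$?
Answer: $\frac{1063013}{36} \approx 29528.0$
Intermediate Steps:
$U = - \frac{5503}{36}$ ($U = - \frac{5503}{\left(-6\right)^{2}} = - \frac{5503}{36} \approx -152.86$)
$j = \frac{656717}{36}$ ($j = 18395 - \frac{5503}{36} = \frac{656717}{36} \approx 18242.0$)
$594 \cdot 19 + j = 594 \cdot 19 + \frac{656717}{36} = 11286 + \frac{656717}{36} = \frac{1063013}{36}$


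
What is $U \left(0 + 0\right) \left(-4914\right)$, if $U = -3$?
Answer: $0$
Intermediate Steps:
$U \left(0 + 0\right) \left(-4914\right) = - 3 \left(0 + 0\right) \left(-4914\right) = \left(-3\right) 0 \left(-4914\right) = 0 \left(-4914\right) = 0$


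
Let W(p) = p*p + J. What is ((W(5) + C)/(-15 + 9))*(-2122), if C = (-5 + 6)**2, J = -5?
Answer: 7427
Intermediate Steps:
C = 1 (C = 1**2 = 1)
W(p) = -5 + p**2 (W(p) = p*p - 5 = p**2 - 5 = -5 + p**2)
((W(5) + C)/(-15 + 9))*(-2122) = (((-5 + 5**2) + 1)/(-15 + 9))*(-2122) = (((-5 + 25) + 1)/(-6))*(-2122) = ((20 + 1)*(-1/6))*(-2122) = (21*(-1/6))*(-2122) = -7/2*(-2122) = 7427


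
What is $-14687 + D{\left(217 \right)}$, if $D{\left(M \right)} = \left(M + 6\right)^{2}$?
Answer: $35042$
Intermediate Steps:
$D{\left(M \right)} = \left(6 + M\right)^{2}$
$-14687 + D{\left(217 \right)} = -14687 + \left(6 + 217\right)^{2} = -14687 + 223^{2} = -14687 + 49729 = 35042$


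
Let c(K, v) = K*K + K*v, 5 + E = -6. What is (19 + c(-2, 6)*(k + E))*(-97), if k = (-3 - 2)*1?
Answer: -14259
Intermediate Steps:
E = -11 (E = -5 - 6 = -11)
k = -5 (k = -5*1 = -5)
c(K, v) = K² + K*v
(19 + c(-2, 6)*(k + E))*(-97) = (19 + (-2*(-2 + 6))*(-5 - 11))*(-97) = (19 - 2*4*(-16))*(-97) = (19 - 8*(-16))*(-97) = (19 + 128)*(-97) = 147*(-97) = -14259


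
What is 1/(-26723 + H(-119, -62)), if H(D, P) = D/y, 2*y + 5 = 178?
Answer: -173/4623317 ≈ -3.7419e-5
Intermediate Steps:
y = 173/2 (y = -5/2 + (1/2)*178 = -5/2 + 89 = 173/2 ≈ 86.500)
H(D, P) = 2*D/173 (H(D, P) = D/(173/2) = D*(2/173) = 2*D/173)
1/(-26723 + H(-119, -62)) = 1/(-26723 + (2/173)*(-119)) = 1/(-26723 - 238/173) = 1/(-4623317/173) = -173/4623317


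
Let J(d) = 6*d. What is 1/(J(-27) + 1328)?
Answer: 1/1166 ≈ 0.00085763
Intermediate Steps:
1/(J(-27) + 1328) = 1/(6*(-27) + 1328) = 1/(-162 + 1328) = 1/1166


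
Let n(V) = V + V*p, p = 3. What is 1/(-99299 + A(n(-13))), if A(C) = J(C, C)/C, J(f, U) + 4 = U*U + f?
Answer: -13/1291549 ≈ -1.0065e-5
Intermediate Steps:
J(f, U) = -4 + f + U² (J(f, U) = -4 + (U*U + f) = -4 + (U² + f) = -4 + (f + U²) = -4 + f + U²)
n(V) = 4*V (n(V) = V + V*3 = V + 3*V = 4*V)
A(C) = (-4 + C + C²)/C
1/(-99299 + A(n(-13))) = 1/(-99299 + (1 + 4*(-13) - 4/(4*(-13)))) = 1/(-99299 + (1 - 52 - 4/(-52))) = 1/(-99299 + (1 - 52 - 4*(-1/52))) = 1/(-99299 + (1 - 52 + 1/13)) = 1/(-99299 - 662/13) = 1/(-1291549/13) = -13/1291549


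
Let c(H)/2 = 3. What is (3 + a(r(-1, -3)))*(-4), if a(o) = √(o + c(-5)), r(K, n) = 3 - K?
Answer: -12 - 4*√10 ≈ -24.649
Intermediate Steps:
c(H) = 6 (c(H) = 2*3 = 6)
a(o) = √(6 + o) (a(o) = √(o + 6) = √(6 + o))
(3 + a(r(-1, -3)))*(-4) = (3 + √(6 + (3 - 1*(-1))))*(-4) = (3 + √(6 + (3 + 1)))*(-4) = (3 + √(6 + 4))*(-4) = (3 + √10)*(-4) = -12 - 4*√10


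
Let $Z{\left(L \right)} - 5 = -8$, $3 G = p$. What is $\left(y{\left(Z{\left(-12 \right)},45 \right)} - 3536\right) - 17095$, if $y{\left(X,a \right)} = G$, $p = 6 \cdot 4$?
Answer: $-20623$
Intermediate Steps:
$p = 24$
$G = 8$ ($G = \frac{1}{3} \cdot 24 = 8$)
$Z{\left(L \right)} = -3$ ($Z{\left(L \right)} = 5 - 8 = -3$)
$y{\left(X,a \right)} = 8$
$\left(y{\left(Z{\left(-12 \right)},45 \right)} - 3536\right) - 17095 = \left(8 - 3536\right) - 17095 = -3528 - 17095 = -20623$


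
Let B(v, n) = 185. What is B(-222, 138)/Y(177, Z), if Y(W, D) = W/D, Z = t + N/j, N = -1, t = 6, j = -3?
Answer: 3515/531 ≈ 6.6196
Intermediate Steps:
Z = 19/3 (Z = 6 - 1/(-3) = 6 - 1*(-⅓) = 6 + ⅓ = 19/3 ≈ 6.3333)
B(-222, 138)/Y(177, Z) = 185/((177/(19/3))) = 185/((177*(3/19))) = 185/(531/19) = 185*(19/531) = 3515/531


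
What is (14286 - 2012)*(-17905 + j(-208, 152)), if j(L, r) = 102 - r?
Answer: -220379670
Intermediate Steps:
(14286 - 2012)*(-17905 + j(-208, 152)) = (14286 - 2012)*(-17905 + (102 - 1*152)) = 12274*(-17905 + (102 - 152)) = 12274*(-17905 - 50) = 12274*(-17955) = -220379670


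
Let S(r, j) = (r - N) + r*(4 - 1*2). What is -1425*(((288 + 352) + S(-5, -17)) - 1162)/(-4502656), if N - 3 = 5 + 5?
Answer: -391875/2251328 ≈ -0.17406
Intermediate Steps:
N = 13 (N = 3 + (5 + 5) = 3 + 10 = 13)
S(r, j) = -13 + 3*r (S(r, j) = (r - 1*13) + r*(4 - 1*2) = (r - 13) + r*(4 - 2) = (-13 + r) + r*2 = (-13 + r) + 2*r = -13 + 3*r)
-1425*(((288 + 352) + S(-5, -17)) - 1162)/(-4502656) = -1425*(((288 + 352) + (-13 + 3*(-5))) - 1162)/(-4502656) = -1425*((640 + (-13 - 15)) - 1162)*(-1/4502656) = -1425*((640 - 28) - 1162)*(-1/4502656) = -1425*(612 - 1162)*(-1/4502656) = -1425*(-550)*(-1/4502656) = 783750*(-1/4502656) = -391875/2251328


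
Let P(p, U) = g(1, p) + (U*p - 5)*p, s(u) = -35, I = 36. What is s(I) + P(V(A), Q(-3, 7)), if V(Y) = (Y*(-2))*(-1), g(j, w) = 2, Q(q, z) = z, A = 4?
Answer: 375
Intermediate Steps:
V(Y) = 2*Y (V(Y) = -2*Y*(-1) = 2*Y)
P(p, U) = 2 + p*(-5 + U*p) (P(p, U) = 2 + (U*p - 5)*p = 2 + (-5 + U*p)*p = 2 + p*(-5 + U*p))
s(I) + P(V(A), Q(-3, 7)) = -35 + (2 - 10*4 + 7*(2*4)²) = -35 + (2 - 5*8 + 7*8²) = -35 + (2 - 40 + 7*64) = -35 + (2 - 40 + 448) = -35 + 410 = 375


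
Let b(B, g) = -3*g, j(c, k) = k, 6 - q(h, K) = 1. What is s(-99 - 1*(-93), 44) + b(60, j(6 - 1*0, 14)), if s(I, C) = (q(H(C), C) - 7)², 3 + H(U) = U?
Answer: -38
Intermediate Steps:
H(U) = -3 + U
q(h, K) = 5 (q(h, K) = 6 - 1*1 = 6 - 1 = 5)
s(I, C) = 4 (s(I, C) = (5 - 7)² = (-2)² = 4)
s(-99 - 1*(-93), 44) + b(60, j(6 - 1*0, 14)) = 4 - 3*14 = 4 - 42 = -38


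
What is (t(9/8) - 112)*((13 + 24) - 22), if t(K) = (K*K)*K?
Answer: -849225/512 ≈ -1658.6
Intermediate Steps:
t(K) = K³ (t(K) = K²*K = K³)
(t(9/8) - 112)*((13 + 24) - 22) = ((9/8)³ - 112)*((13 + 24) - 22) = ((9*(⅛))³ - 112)*(37 - 22) = ((9/8)³ - 112)*15 = (729/512 - 112)*15 = -56615/512*15 = -849225/512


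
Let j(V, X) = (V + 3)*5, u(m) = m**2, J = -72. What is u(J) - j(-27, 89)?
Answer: 5304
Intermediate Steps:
j(V, X) = 15 + 5*V (j(V, X) = (3 + V)*5 = 15 + 5*V)
u(J) - j(-27, 89) = (-72)**2 - (15 + 5*(-27)) = 5184 - (15 - 135) = 5184 - 1*(-120) = 5184 + 120 = 5304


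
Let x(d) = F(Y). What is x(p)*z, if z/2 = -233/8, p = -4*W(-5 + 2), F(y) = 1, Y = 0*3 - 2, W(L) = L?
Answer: -233/4 ≈ -58.250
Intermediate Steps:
Y = -2 (Y = 0 - 2 = -2)
p = 12 (p = -4*(-5 + 2) = -4*(-3) = 12)
x(d) = 1
z = -233/4 (z = 2*(-233/8) = -233/4 ≈ -58.250)
x(p)*z = 1*(-233/4) = -233/4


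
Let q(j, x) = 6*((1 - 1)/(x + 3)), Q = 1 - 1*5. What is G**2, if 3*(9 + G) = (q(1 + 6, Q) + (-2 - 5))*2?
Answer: 1681/9 ≈ 186.78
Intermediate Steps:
Q = -4 (Q = 1 - 5 = -4)
q(j, x) = 0 (q(j, x) = 6*(0/(3 + x)) = 6*0 = 0)
G = -41/3 (G = -9 + ((0 + (-2 - 5))*2)/3 = -9 + ((0 - 7)*2)/3 = -9 + (-7*2)/3 = -9 + (1/3)*(-14) = -9 - 14/3 = -41/3 ≈ -13.667)
G**2 = (-41/3)**2 = 1681/9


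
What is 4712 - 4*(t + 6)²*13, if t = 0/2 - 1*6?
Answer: 4712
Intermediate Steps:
t = -6 (t = 0*(½) - 6 = 0 - 6 = -6)
4712 - 4*(t + 6)²*13 = 4712 - 4*(-6 + 6)²*13 = 4712 - 4*0²*13 = 4712 - 4*0*13 = 4712 - 0*13 = 4712 - 1*0 = 4712 + 0 = 4712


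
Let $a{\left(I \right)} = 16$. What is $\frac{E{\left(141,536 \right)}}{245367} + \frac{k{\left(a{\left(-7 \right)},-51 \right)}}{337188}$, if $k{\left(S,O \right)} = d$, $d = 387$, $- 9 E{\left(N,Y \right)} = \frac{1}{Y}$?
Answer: $\frac{38172697559}{33259392814392} \approx 0.0011477$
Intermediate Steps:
$E{\left(N,Y \right)} = - \frac{1}{9 Y}$
$k{\left(S,O \right)} = 387$
$\frac{E{\left(141,536 \right)}}{245367} + \frac{k{\left(a{\left(-7 \right)},-51 \right)}}{337188} = \frac{\left(- \frac{1}{9}\right) \frac{1}{536}}{245367} + \frac{387}{337188} = \left(- \frac{1}{9}\right) \frac{1}{536} \cdot \frac{1}{245367} + 387 \cdot \frac{1}{337188} = \left(- \frac{1}{4824}\right) \frac{1}{245367} + \frac{129}{112396} = - \frac{1}{1183650408} + \frac{129}{112396} = \frac{38172697559}{33259392814392}$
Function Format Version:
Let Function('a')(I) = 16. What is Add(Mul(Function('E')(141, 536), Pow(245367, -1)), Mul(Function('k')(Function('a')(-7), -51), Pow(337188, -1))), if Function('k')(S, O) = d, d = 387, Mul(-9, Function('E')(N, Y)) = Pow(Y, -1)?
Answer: Rational(38172697559, 33259392814392) ≈ 0.0011477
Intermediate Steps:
Function('E')(N, Y) = Mul(Rational(-1, 9), Pow(Y, -1))
Function('k')(S, O) = 387
Add(Mul(Function('E')(141, 536), Pow(245367, -1)), Mul(Function('k')(Function('a')(-7), -51), Pow(337188, -1))) = Add(Mul(Mul(Rational(-1, 9), Pow(536, -1)), Pow(245367, -1)), Mul(387, Pow(337188, -1))) = Add(Mul(Mul(Rational(-1, 9), Rational(1, 536)), Rational(1, 245367)), Mul(387, Rational(1, 337188))) = Add(Mul(Rational(-1, 4824), Rational(1, 245367)), Rational(129, 112396)) = Add(Rational(-1, 1183650408), Rational(129, 112396)) = Rational(38172697559, 33259392814392)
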